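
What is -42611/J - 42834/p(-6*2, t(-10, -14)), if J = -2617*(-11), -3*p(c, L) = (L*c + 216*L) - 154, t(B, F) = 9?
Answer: 1813757686/24209867 ≈ 74.918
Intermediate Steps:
p(c, L) = 154/3 - 72*L - L*c/3 (p(c, L) = -((L*c + 216*L) - 154)/3 = -((216*L + L*c) - 154)/3 = -(-154 + 216*L + L*c)/3 = 154/3 - 72*L - L*c/3)
J = 28787
-42611/J - 42834/p(-6*2, t(-10, -14)) = -42611/28787 - 42834/(154/3 - 72*9 - ⅓*9*(-6*2)) = -42611*1/28787 - 42834/(154/3 - 648 - ⅓*9*(-12)) = -42611/28787 - 42834/(154/3 - 648 + 36) = -42611/28787 - 42834/(-1682/3) = -42611/28787 - 42834*(-3/1682) = -42611/28787 + 64251/841 = 1813757686/24209867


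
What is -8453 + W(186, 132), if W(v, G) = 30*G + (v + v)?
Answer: -4121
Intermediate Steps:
W(v, G) = 2*v + 30*G (W(v, G) = 30*G + 2*v = 2*v + 30*G)
-8453 + W(186, 132) = -8453 + (2*186 + 30*132) = -8453 + (372 + 3960) = -8453 + 4332 = -4121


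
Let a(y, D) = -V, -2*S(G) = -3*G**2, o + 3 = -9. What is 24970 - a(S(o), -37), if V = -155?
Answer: 24815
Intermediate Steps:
o = -12 (o = -3 - 9 = -12)
S(G) = 3*G**2/2 (S(G) = -(-3)*G**2/2 = 3*G**2/2)
a(y, D) = 155 (a(y, D) = -1*(-155) = 155)
24970 - a(S(o), -37) = 24970 - 1*155 = 24970 - 155 = 24815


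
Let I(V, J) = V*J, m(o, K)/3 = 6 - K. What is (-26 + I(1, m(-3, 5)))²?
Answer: 529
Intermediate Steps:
m(o, K) = 18 - 3*K (m(o, K) = 3*(6 - K) = 18 - 3*K)
I(V, J) = J*V
(-26 + I(1, m(-3, 5)))² = (-26 + (18 - 3*5)*1)² = (-26 + (18 - 15)*1)² = (-26 + 3*1)² = (-26 + 3)² = (-23)² = 529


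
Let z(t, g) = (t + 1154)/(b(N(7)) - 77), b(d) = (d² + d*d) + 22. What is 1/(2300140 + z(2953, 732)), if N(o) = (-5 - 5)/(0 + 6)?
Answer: 445/1023525337 ≈ 4.3477e-7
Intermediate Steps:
N(o) = -5/3 (N(o) = -10/6 = -10*⅙ = -5/3)
b(d) = 22 + 2*d² (b(d) = (d² + d²) + 22 = 2*d² + 22 = 22 + 2*d²)
z(t, g) = -10386/445 - 9*t/445 (z(t, g) = (t + 1154)/((22 + 2*(-5/3)²) - 77) = (1154 + t)/((22 + 2*(25/9)) - 77) = (1154 + t)/((22 + 50/9) - 77) = (1154 + t)/(248/9 - 77) = (1154 + t)/(-445/9) = (1154 + t)*(-9/445) = -10386/445 - 9*t/445)
1/(2300140 + z(2953, 732)) = 1/(2300140 + (-10386/445 - 9/445*2953)) = 1/(2300140 + (-10386/445 - 26577/445)) = 1/(2300140 - 36963/445) = 1/(1023525337/445) = 445/1023525337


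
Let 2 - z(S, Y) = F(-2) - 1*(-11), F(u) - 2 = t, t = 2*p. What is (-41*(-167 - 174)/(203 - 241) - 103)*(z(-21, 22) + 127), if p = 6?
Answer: -930540/19 ≈ -48976.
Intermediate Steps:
t = 12 (t = 2*6 = 12)
F(u) = 14 (F(u) = 2 + 12 = 14)
z(S, Y) = -23 (z(S, Y) = 2 - (14 - 1*(-11)) = 2 - (14 + 11) = 2 - 1*25 = 2 - 25 = -23)
(-41*(-167 - 174)/(203 - 241) - 103)*(z(-21, 22) + 127) = (-41*(-167 - 174)/(203 - 241) - 103)*(-23 + 127) = (-41/((-38/(-341))) - 103)*104 = (-41/((-38*(-1/341))) - 103)*104 = (-41/38/341 - 103)*104 = (-41*341/38 - 103)*104 = (-13981/38 - 103)*104 = -17895/38*104 = -930540/19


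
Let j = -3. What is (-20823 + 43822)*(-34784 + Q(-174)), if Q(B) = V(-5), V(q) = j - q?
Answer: -799951218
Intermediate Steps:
V(q) = -3 - q
Q(B) = 2 (Q(B) = -3 - 1*(-5) = -3 + 5 = 2)
(-20823 + 43822)*(-34784 + Q(-174)) = (-20823 + 43822)*(-34784 + 2) = 22999*(-34782) = -799951218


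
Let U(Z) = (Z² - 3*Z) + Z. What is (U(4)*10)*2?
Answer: 160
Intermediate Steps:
U(Z) = Z² - 2*Z
(U(4)*10)*2 = ((4*(-2 + 4))*10)*2 = ((4*2)*10)*2 = (8*10)*2 = 80*2 = 160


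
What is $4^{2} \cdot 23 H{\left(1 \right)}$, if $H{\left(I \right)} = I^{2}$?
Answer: $368$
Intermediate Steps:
$4^{2} \cdot 23 H{\left(1 \right)} = 4^{2} \cdot 23 \cdot 1^{2} = 16 \cdot 23 \cdot 1 = 368 \cdot 1 = 368$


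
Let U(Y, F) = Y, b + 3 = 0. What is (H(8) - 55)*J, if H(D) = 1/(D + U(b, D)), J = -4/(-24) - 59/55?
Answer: 40963/825 ≈ 49.652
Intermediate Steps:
b = -3 (b = -3 + 0 = -3)
J = -299/330 (J = -4*(-1/24) - 59*1/55 = ⅙ - 59/55 = -299/330 ≈ -0.90606)
H(D) = 1/(-3 + D) (H(D) = 1/(D - 3) = 1/(-3 + D))
(H(8) - 55)*J = (1/(-3 + 8) - 55)*(-299/330) = (1/5 - 55)*(-299/330) = (⅕ - 55)*(-299/330) = -274/5*(-299/330) = 40963/825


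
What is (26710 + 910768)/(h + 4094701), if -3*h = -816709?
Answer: 1406217/6550406 ≈ 0.21468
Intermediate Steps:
h = 816709/3 (h = -⅓*(-816709) = 816709/3 ≈ 2.7224e+5)
(26710 + 910768)/(h + 4094701) = (26710 + 910768)/(816709/3 + 4094701) = 937478/(13100812/3) = 937478*(3/13100812) = 1406217/6550406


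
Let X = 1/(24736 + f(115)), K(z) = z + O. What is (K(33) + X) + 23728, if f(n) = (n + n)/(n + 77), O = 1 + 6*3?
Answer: 56472054476/2374771 ≈ 23780.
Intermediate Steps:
O = 19 (O = 1 + 18 = 19)
K(z) = 19 + z (K(z) = z + 19 = 19 + z)
f(n) = 2*n/(77 + n) (f(n) = (2*n)/(77 + n) = 2*n/(77 + n))
X = 96/2374771 (X = 1/(24736 + 2*115/(77 + 115)) = 1/(24736 + 2*115/192) = 1/(24736 + 2*115*(1/192)) = 1/(24736 + 115/96) = 1/(2374771/96) = 96/2374771 ≈ 4.0425e-5)
(K(33) + X) + 23728 = ((19 + 33) + 96/2374771) + 23728 = (52 + 96/2374771) + 23728 = 123488188/2374771 + 23728 = 56472054476/2374771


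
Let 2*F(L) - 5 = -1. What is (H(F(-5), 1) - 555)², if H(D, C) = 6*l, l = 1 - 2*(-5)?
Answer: 239121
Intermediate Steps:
F(L) = 2 (F(L) = 5/2 + (½)*(-1) = 5/2 - ½ = 2)
l = 11 (l = 1 + 10 = 11)
H(D, C) = 66 (H(D, C) = 6*11 = 66)
(H(F(-5), 1) - 555)² = (66 - 555)² = (-489)² = 239121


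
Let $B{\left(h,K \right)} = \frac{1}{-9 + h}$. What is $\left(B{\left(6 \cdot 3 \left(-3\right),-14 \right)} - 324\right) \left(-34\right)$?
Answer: $\frac{694042}{63} \approx 11017.0$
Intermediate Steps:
$\left(B{\left(6 \cdot 3 \left(-3\right),-14 \right)} - 324\right) \left(-34\right) = \left(\frac{1}{-9 + 6 \cdot 3 \left(-3\right)} - 324\right) \left(-34\right) = \left(\frac{1}{-9 + 18 \left(-3\right)} - 324\right) \left(-34\right) = \left(\frac{1}{-9 - 54} - 324\right) \left(-34\right) = \left(\frac{1}{-63} - 324\right) \left(-34\right) = \left(- \frac{1}{63} - 324\right) \left(-34\right) = \left(- \frac{20413}{63}\right) \left(-34\right) = \frac{694042}{63}$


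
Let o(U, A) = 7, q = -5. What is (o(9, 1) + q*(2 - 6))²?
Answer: 729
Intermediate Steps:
(o(9, 1) + q*(2 - 6))² = (7 - 5*(2 - 6))² = (7 - 5*(-4))² = (7 + 20)² = 27² = 729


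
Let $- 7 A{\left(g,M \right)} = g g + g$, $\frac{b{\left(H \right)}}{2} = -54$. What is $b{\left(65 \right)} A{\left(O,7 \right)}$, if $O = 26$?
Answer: $\frac{75816}{7} \approx 10831.0$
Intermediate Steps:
$b{\left(H \right)} = -108$ ($b{\left(H \right)} = 2 \left(-54\right) = -108$)
$A{\left(g,M \right)} = - \frac{g}{7} - \frac{g^{2}}{7}$ ($A{\left(g,M \right)} = - \frac{g g + g}{7} = - \frac{g^{2} + g}{7} = - \frac{g + g^{2}}{7} = - \frac{g}{7} - \frac{g^{2}}{7}$)
$b{\left(65 \right)} A{\left(O,7 \right)} = - 108 \left(\left(- \frac{1}{7}\right) 26 \left(1 + 26\right)\right) = - 108 \left(\left(- \frac{1}{7}\right) 26 \cdot 27\right) = \left(-108\right) \left(- \frac{702}{7}\right) = \frac{75816}{7}$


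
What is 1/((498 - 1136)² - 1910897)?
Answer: -1/1503853 ≈ -6.6496e-7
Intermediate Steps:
1/((498 - 1136)² - 1910897) = 1/((-638)² - 1910897) = 1/(407044 - 1910897) = 1/(-1503853) = -1/1503853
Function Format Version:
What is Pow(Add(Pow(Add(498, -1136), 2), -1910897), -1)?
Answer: Rational(-1, 1503853) ≈ -6.6496e-7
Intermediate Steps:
Pow(Add(Pow(Add(498, -1136), 2), -1910897), -1) = Pow(Add(Pow(-638, 2), -1910897), -1) = Pow(Add(407044, -1910897), -1) = Pow(-1503853, -1) = Rational(-1, 1503853)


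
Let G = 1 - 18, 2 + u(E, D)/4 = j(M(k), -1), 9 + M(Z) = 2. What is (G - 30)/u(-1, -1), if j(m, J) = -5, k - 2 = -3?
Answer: 47/28 ≈ 1.6786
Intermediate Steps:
k = -1 (k = 2 - 3 = -1)
M(Z) = -7 (M(Z) = -9 + 2 = -7)
u(E, D) = -28 (u(E, D) = -8 + 4*(-5) = -8 - 20 = -28)
G = -17
(G - 30)/u(-1, -1) = (-17 - 30)/(-28) = -1/28*(-47) = 47/28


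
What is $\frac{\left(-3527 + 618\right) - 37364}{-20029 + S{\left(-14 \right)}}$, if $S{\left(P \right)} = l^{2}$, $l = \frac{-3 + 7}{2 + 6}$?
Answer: $\frac{161092}{80115} \approx 2.0108$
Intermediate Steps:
$l = \frac{1}{2}$ ($l = \frac{4}{8} = 4 \cdot \frac{1}{8} = \frac{1}{2} \approx 0.5$)
$S{\left(P \right)} = \frac{1}{4}$ ($S{\left(P \right)} = \left(\frac{1}{2}\right)^{2} = \frac{1}{4}$)
$\frac{\left(-3527 + 618\right) - 37364}{-20029 + S{\left(-14 \right)}} = \frac{\left(-3527 + 618\right) - 37364}{-20029 + \frac{1}{4}} = \frac{-2909 - 37364}{- \frac{80115}{4}} = \left(-40273\right) \left(- \frac{4}{80115}\right) = \frac{161092}{80115}$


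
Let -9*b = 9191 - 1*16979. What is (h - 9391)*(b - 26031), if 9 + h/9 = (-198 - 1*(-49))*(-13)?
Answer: -601031617/3 ≈ -2.0034e+8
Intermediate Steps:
b = 2596/3 (b = -(9191 - 1*16979)/9 = -(9191 - 16979)/9 = -1/9*(-7788) = 2596/3 ≈ 865.33)
h = 17352 (h = -81 + 9*((-198 - 1*(-49))*(-13)) = -81 + 9*((-198 + 49)*(-13)) = -81 + 9*(-149*(-13)) = -81 + 9*1937 = -81 + 17433 = 17352)
(h - 9391)*(b - 26031) = (17352 - 9391)*(2596/3 - 26031) = 7961*(-75497/3) = -601031617/3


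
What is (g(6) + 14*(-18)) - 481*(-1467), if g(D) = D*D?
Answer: 705411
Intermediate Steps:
g(D) = D**2
(g(6) + 14*(-18)) - 481*(-1467) = (6**2 + 14*(-18)) - 481*(-1467) = (36 - 252) + 705627 = -216 + 705627 = 705411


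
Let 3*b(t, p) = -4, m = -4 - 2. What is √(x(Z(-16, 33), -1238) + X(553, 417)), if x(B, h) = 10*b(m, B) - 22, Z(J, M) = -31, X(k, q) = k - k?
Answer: I*√318/3 ≈ 5.9442*I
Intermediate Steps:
X(k, q) = 0
m = -6
b(t, p) = -4/3 (b(t, p) = (⅓)*(-4) = -4/3)
x(B, h) = -106/3 (x(B, h) = 10*(-4/3) - 22 = -40/3 - 22 = -106/3)
√(x(Z(-16, 33), -1238) + X(553, 417)) = √(-106/3 + 0) = √(-106/3) = I*√318/3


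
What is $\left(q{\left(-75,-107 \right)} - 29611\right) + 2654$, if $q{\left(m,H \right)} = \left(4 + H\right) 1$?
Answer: $-27060$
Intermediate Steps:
$q{\left(m,H \right)} = 4 + H$
$\left(q{\left(-75,-107 \right)} - 29611\right) + 2654 = \left(\left(4 - 107\right) - 29611\right) + 2654 = \left(-103 - 29611\right) + 2654 = -29714 + 2654 = -27060$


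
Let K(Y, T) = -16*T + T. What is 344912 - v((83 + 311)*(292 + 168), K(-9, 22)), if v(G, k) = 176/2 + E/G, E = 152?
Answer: 7811987701/22655 ≈ 3.4482e+5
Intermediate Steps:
K(Y, T) = -15*T
v(G, k) = 88 + 152/G (v(G, k) = 176/2 + 152/G = 176*(½) + 152/G = 88 + 152/G)
344912 - v((83 + 311)*(292 + 168), K(-9, 22)) = 344912 - (88 + 152/(((83 + 311)*(292 + 168)))) = 344912 - (88 + 152/((394*460))) = 344912 - (88 + 152/181240) = 344912 - (88 + 152*(1/181240)) = 344912 - (88 + 19/22655) = 344912 - 1*1993659/22655 = 344912 - 1993659/22655 = 7811987701/22655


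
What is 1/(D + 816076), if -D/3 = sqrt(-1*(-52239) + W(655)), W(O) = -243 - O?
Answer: 816076/665979575707 + 3*sqrt(51341)/665979575707 ≈ 1.2264e-6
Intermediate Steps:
D = -3*sqrt(51341) (D = -3*sqrt(-1*(-52239) + (-243 - 1*655)) = -3*sqrt(52239 + (-243 - 655)) = -3*sqrt(52239 - 898) = -3*sqrt(51341) ≈ -679.76)
1/(D + 816076) = 1/(-3*sqrt(51341) + 816076) = 1/(816076 - 3*sqrt(51341))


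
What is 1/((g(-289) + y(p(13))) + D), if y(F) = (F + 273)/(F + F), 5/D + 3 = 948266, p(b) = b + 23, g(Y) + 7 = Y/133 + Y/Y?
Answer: -3026855496/11748014347 ≈ -0.25765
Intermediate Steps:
g(Y) = -6 + Y/133 (g(Y) = -7 + (Y/133 + Y/Y) = -7 + (Y*(1/133) + 1) = -7 + (Y/133 + 1) = -7 + (1 + Y/133) = -6 + Y/133)
p(b) = 23 + b
D = 5/948263 (D = 5/(-3 + 948266) = 5/948263 ≈ 5.2728e-6)
y(F) = (273 + F)/(2*F) (y(F) = (273 + F)/((2*F)) = (273 + F)*(1/(2*F)) = (273 + F)/(2*F))
1/((g(-289) + y(p(13))) + D) = 1/(((-6 + (1/133)*(-289)) + (273 + (23 + 13))/(2*(23 + 13))) + 5/948263) = 1/(((-6 - 289/133) + (½)*(273 + 36)/36) + 5/948263) = 1/((-1087/133 + (½)*(1/36)*309) + 5/948263) = 1/((-1087/133 + 103/24) + 5/948263) = 1/(-12389/3192 + 5/948263) = 1/(-11748014347/3026855496) = -3026855496/11748014347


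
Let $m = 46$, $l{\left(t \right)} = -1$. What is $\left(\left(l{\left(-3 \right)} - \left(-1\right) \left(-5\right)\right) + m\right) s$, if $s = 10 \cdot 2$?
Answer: $800$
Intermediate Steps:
$s = 20$
$\left(\left(l{\left(-3 \right)} - \left(-1\right) \left(-5\right)\right) + m\right) s = \left(\left(-1 - \left(-1\right) \left(-5\right)\right) + 46\right) 20 = \left(\left(-1 - 5\right) + 46\right) 20 = \left(-6 + 46\right) 20 = 40 \cdot 20 = 800$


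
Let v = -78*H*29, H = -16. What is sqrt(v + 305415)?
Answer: sqrt(341607) ≈ 584.47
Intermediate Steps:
v = 36192 (v = -78*(-16)*29 = 1248*29 = 36192)
sqrt(v + 305415) = sqrt(36192 + 305415) = sqrt(341607)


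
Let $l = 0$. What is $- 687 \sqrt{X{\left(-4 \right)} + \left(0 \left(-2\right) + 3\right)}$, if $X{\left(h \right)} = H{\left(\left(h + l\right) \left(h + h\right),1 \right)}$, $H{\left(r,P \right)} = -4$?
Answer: $- 687 i \approx - 687.0 i$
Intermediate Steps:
$X{\left(h \right)} = -4$
$- 687 \sqrt{X{\left(-4 \right)} + \left(0 \left(-2\right) + 3\right)} = - 687 \sqrt{-4 + \left(0 \left(-2\right) + 3\right)} = - 687 \sqrt{-4 + \left(0 + 3\right)} = - 687 \sqrt{-4 + 3} = - 687 \sqrt{-1} = - 687 i$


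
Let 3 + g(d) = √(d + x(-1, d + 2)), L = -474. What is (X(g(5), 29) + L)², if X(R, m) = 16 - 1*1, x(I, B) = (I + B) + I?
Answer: 210681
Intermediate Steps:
x(I, B) = B + 2*I (x(I, B) = (B + I) + I = B + 2*I)
g(d) = -3 + √2*√d (g(d) = -3 + √(d + ((d + 2) + 2*(-1))) = -3 + √(d + ((2 + d) - 2)) = -3 + √(d + d) = -3 + √(2*d) = -3 + √2*√d)
X(R, m) = 15 (X(R, m) = 16 - 1 = 15)
(X(g(5), 29) + L)² = (15 - 474)² = (-459)² = 210681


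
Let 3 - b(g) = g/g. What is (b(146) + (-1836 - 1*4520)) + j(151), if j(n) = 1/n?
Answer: -959453/151 ≈ -6354.0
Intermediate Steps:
b(g) = 2 (b(g) = 3 - g/g = 3 - 1*1 = 3 - 1 = 2)
(b(146) + (-1836 - 1*4520)) + j(151) = (2 + (-1836 - 1*4520)) + 1/151 = (2 + (-1836 - 4520)) + 1/151 = (2 - 6356) + 1/151 = -6354 + 1/151 = -959453/151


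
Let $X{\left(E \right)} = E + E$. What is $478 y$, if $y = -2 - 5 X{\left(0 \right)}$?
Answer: $-956$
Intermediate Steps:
$X{\left(E \right)} = 2 E$
$y = -2$ ($y = -2 - 5 \cdot 2 \cdot 0 = -2 - 0 = -2 + 0 = -2$)
$478 y = 478 \left(-2\right) = -956$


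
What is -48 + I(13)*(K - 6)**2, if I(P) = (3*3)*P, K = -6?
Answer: 16800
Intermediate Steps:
I(P) = 9*P
-48 + I(13)*(K - 6)**2 = -48 + (9*13)*(-6 - 6)**2 = -48 + 117*(-12)**2 = -48 + 117*144 = -48 + 16848 = 16800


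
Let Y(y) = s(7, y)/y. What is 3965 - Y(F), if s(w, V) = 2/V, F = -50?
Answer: 4956249/1250 ≈ 3965.0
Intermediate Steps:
Y(y) = 2/y**2 (Y(y) = (2/y)/y = 2/y**2)
3965 - Y(F) = 3965 - 2/(-50)**2 = 3965 - 2/2500 = 3965 - 1*1/1250 = 3965 - 1/1250 = 4956249/1250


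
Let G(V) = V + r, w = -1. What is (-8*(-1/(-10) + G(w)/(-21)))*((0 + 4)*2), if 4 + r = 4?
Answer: -992/105 ≈ -9.4476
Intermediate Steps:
r = 0 (r = -4 + 4 = 0)
G(V) = V (G(V) = V + 0 = V)
(-8*(-1/(-10) + G(w)/(-21)))*((0 + 4)*2) = (-8*(-1/(-10) - 1/(-21)))*((0 + 4)*2) = (-8*(-1*(-⅒) - 1*(-1/21)))*(4*2) = -8*(⅒ + 1/21)*8 = -8*31/210*8 = -124/105*8 = -992/105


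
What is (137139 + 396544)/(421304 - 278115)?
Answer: 533683/143189 ≈ 3.7271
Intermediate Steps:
(137139 + 396544)/(421304 - 278115) = 533683/143189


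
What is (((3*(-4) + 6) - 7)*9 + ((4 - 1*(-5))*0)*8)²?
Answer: 13689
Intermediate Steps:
(((3*(-4) + 6) - 7)*9 + ((4 - 1*(-5))*0)*8)² = (((-12 + 6) - 7)*9 + ((4 + 5)*0)*8)² = ((-6 - 7)*9 + (9*0)*8)² = (-13*9 + 0*8)² = (-117 + 0)² = (-117)² = 13689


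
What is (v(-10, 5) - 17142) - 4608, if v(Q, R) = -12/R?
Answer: -108762/5 ≈ -21752.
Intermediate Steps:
(v(-10, 5) - 17142) - 4608 = (-12/5 - 17142) - 4608 = -85722/5 - 4608 = -108762/5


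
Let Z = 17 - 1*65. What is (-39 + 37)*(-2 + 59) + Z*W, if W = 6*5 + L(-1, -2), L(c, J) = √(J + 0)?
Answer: -1554 - 48*I*√2 ≈ -1554.0 - 67.882*I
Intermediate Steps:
Z = -48 (Z = 17 - 65 = -48)
L(c, J) = √J
W = 30 + I*√2 (W = 6*5 + √(-2) = 30 + I*√2 ≈ 30.0 + 1.4142*I)
(-39 + 37)*(-2 + 59) + Z*W = (-39 + 37)*(-2 + 59) - 48*(30 + I*√2) = -2*57 + (-1440 - 48*I*√2) = -114 + (-1440 - 48*I*√2) = -1554 - 48*I*√2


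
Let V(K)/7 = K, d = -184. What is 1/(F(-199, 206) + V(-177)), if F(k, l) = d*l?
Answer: -1/39143 ≈ -2.5547e-5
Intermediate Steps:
V(K) = 7*K
F(k, l) = -184*l
1/(F(-199, 206) + V(-177)) = 1/(-184*206 + 7*(-177)) = 1/(-37904 - 1239) = 1/(-39143) = -1/39143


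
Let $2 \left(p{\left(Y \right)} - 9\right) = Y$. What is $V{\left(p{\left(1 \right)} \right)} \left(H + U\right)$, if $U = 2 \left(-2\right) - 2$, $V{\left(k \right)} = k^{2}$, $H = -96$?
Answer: $- \frac{18411}{2} \approx -9205.5$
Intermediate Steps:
$p{\left(Y \right)} = 9 + \frac{Y}{2}$
$U = -6$ ($U = -4 - 2 = -6$)
$V{\left(p{\left(1 \right)} \right)} \left(H + U\right) = \left(9 + \frac{1}{2} \cdot 1\right)^{2} \left(-96 - 6\right) = \left(9 + \frac{1}{2}\right)^{2} \left(-102\right) = \left(\frac{19}{2}\right)^{2} \left(-102\right) = \frac{361}{4} \left(-102\right) = - \frac{18411}{2}$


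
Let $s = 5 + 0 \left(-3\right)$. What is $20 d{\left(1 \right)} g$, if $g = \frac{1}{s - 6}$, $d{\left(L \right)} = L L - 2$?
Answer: $20$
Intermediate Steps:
$s = 5$ ($s = 5 + 0 = 5$)
$d{\left(L \right)} = -2 + L^{2}$ ($d{\left(L \right)} = L^{2} - 2 = -2 + L^{2}$)
$g = -1$ ($g = \frac{1}{5 - 6} = \frac{1}{-1} = -1$)
$20 d{\left(1 \right)} g = 20 \left(-2 + 1^{2}\right) \left(-1\right) = 20 \left(-2 + 1\right) \left(-1\right) = 20 \left(-1\right) \left(-1\right) = \left(-20\right) \left(-1\right) = 20$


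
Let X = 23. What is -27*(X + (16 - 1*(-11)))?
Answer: -1350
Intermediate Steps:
-27*(X + (16 - 1*(-11))) = -27*(23 + (16 - 1*(-11))) = -27*(23 + (16 + 11)) = -27*(23 + 27) = -27*50 = -1350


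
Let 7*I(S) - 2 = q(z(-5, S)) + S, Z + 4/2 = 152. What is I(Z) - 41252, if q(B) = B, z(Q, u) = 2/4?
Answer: -577223/14 ≈ -41230.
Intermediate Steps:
Z = 150 (Z = -2 + 152 = 150)
z(Q, u) = ½ (z(Q, u) = 2*(¼) = ½)
I(S) = 5/14 + S/7 (I(S) = 2/7 + (½ + S)/7 = 2/7 + (1/14 + S/7) = 5/14 + S/7)
I(Z) - 41252 = (5/14 + (⅐)*150) - 41252 = (5/14 + 150/7) - 41252 = 305/14 - 41252 = -577223/14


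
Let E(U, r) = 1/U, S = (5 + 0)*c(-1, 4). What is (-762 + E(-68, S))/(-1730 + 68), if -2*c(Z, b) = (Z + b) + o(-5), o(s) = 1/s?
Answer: 51817/113016 ≈ 0.45849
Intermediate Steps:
c(Z, b) = 1/10 - Z/2 - b/2 (c(Z, b) = -((Z + b) + 1/(-5))/2 = -((Z + b) - 1/5)/2 = -(-1/5 + Z + b)/2 = 1/10 - Z/2 - b/2)
S = -7 (S = (5 + 0)*(1/10 - 1/2*(-1) - 1/2*4) = 5*(1/10 + 1/2 - 2) = 5*(-7/5) = -7)
(-762 + E(-68, S))/(-1730 + 68) = (-762 + 1/(-68))/(-1730 + 68) = (-762 - 1/68)/(-1662) = -51817/68*(-1/1662) = 51817/113016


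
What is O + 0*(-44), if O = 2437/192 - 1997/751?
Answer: 1446763/144192 ≈ 10.034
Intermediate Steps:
O = 1446763/144192 (O = 2437*(1/192) - 1997*1/751 = 2437/192 - 1997/751 = 1446763/144192 ≈ 10.034)
O + 0*(-44) = 1446763/144192 + 0*(-44) = 1446763/144192 + 0 = 1446763/144192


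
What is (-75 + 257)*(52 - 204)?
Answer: -27664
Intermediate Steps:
(-75 + 257)*(52 - 204) = 182*(-152) = -27664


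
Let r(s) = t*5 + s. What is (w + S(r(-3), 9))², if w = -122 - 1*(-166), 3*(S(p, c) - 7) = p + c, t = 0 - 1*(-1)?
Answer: 26896/9 ≈ 2988.4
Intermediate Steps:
t = 1 (t = 0 + 1 = 1)
r(s) = 5 + s (r(s) = 1*5 + s = 5 + s)
S(p, c) = 7 + c/3 + p/3 (S(p, c) = 7 + (p + c)/3 = 7 + (c + p)/3 = 7 + (c/3 + p/3) = 7 + c/3 + p/3)
w = 44 (w = -122 + 166 = 44)
(w + S(r(-3), 9))² = (44 + (7 + (⅓)*9 + (5 - 3)/3))² = (44 + (7 + 3 + (⅓)*2))² = (44 + (7 + 3 + ⅔))² = (44 + 32/3)² = (164/3)² = 26896/9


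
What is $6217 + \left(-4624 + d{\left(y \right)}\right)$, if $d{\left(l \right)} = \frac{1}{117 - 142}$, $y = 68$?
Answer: $\frac{39824}{25} \approx 1593.0$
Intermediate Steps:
$d{\left(l \right)} = - \frac{1}{25}$ ($d{\left(l \right)} = \frac{1}{-25} = - \frac{1}{25}$)
$6217 + \left(-4624 + d{\left(y \right)}\right) = 6217 - \frac{115601}{25} = \frac{39824}{25}$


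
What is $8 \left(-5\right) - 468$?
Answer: $-508$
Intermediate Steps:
$8 \left(-5\right) - 468 = -40 - 468 = -508$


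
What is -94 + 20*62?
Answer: 1146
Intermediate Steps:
-94 + 20*62 = -94 + 1240 = 1146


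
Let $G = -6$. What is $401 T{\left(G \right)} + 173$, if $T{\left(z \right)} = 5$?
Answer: $2178$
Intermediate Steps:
$401 T{\left(G \right)} + 173 = 401 \cdot 5 + 173 = 2005 + 173 = 2178$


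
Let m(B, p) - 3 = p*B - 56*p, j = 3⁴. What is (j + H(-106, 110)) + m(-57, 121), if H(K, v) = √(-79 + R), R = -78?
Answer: -13589 + I*√157 ≈ -13589.0 + 12.53*I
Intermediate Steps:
j = 81
m(B, p) = 3 - 56*p + B*p (m(B, p) = 3 + (p*B - 56*p) = 3 + (B*p - 56*p) = 3 + (-56*p + B*p) = 3 - 56*p + B*p)
H(K, v) = I*√157 (H(K, v) = √(-79 - 78) = √(-157) = I*√157)
(j + H(-106, 110)) + m(-57, 121) = (81 + I*√157) + (3 - 56*121 - 57*121) = (81 + I*√157) + (3 - 6776 - 6897) = (81 + I*√157) - 13670 = -13589 + I*√157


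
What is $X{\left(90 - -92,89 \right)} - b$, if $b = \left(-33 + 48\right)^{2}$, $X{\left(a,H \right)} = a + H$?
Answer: $46$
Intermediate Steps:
$X{\left(a,H \right)} = H + a$
$b = 225$ ($b = 15^{2} = 225$)
$X{\left(90 - -92,89 \right)} - b = \left(89 + \left(90 - -92\right)\right) - 225 = \left(89 + \left(90 + 92\right)\right) - 225 = \left(89 + 182\right) - 225 = 271 - 225 = 46$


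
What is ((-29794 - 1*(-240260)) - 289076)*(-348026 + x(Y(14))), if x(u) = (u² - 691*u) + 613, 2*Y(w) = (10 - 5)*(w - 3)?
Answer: 57488947285/2 ≈ 2.8744e+10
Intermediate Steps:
Y(w) = -15/2 + 5*w/2 (Y(w) = ((10 - 5)*(w - 3))/2 = (5*(-3 + w))/2 = (-15 + 5*w)/2 = -15/2 + 5*w/2)
x(u) = 613 + u² - 691*u
((-29794 - 1*(-240260)) - 289076)*(-348026 + x(Y(14))) = ((-29794 - 1*(-240260)) - 289076)*(-348026 + (613 + (-15/2 + (5/2)*14)² - 691*(-15/2 + (5/2)*14))) = ((-29794 + 240260) - 289076)*(-348026 + (613 + (-15/2 + 35)² - 691*(-15/2 + 35))) = (210466 - 289076)*(-348026 + (613 + (55/2)² - 691*55/2)) = -78610*(-348026 + (613 + 3025/4 - 38005/2)) = -78610*(-348026 - 70533/4) = -78610*(-1462637/4) = 57488947285/2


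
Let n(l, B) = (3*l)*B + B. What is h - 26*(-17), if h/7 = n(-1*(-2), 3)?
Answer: 589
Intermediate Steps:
n(l, B) = B + 3*B*l (n(l, B) = 3*B*l + B = B + 3*B*l)
h = 147 (h = 7*(3*(1 + 3*(-1*(-2)))) = 7*(3*(1 + 3*2)) = 7*(3*(1 + 6)) = 7*(3*7) = 7*21 = 147)
h - 26*(-17) = 147 - 26*(-17) = 147 + 442 = 589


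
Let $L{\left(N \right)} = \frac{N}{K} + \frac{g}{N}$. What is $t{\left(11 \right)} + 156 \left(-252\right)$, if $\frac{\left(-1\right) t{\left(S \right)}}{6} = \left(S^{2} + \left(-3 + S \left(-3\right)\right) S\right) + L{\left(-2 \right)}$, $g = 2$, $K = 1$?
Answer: $-37644$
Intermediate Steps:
$L{\left(N \right)} = N + \frac{2}{N}$ ($L{\left(N \right)} = \frac{N}{1} + \frac{2}{N} = N 1 + \frac{2}{N} = N + \frac{2}{N}$)
$t{\left(S \right)} = 18 - 6 S^{2} - 6 S \left(-3 - 3 S\right)$ ($t{\left(S \right)} = - 6 \left(\left(S^{2} + \left(-3 + S \left(-3\right)\right) S\right) - \left(2 - \frac{2}{-2}\right)\right) = - 6 \left(\left(S^{2} + \left(-3 - 3 S\right) S\right) + \left(-2 + 2 \left(- \frac{1}{2}\right)\right)\right) = - 6 \left(\left(S^{2} + S \left(-3 - 3 S\right)\right) - 3\right) = - 6 \left(-3 + S^{2} + S \left(-3 - 3 S\right)\right) = 18 - 6 S^{2} - 6 S \left(-3 - 3 S\right)$)
$t{\left(11 \right)} + 156 \left(-252\right) = \left(18 + 12 \cdot 11^{2} + 18 \cdot 11\right) + 156 \left(-252\right) = \left(18 + 12 \cdot 121 + 198\right) - 39312 = \left(18 + 1452 + 198\right) - 39312 = 1668 - 39312 = -37644$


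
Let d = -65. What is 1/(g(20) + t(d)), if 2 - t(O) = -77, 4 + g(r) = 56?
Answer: 1/131 ≈ 0.0076336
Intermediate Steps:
g(r) = 52 (g(r) = -4 + 56 = 52)
t(O) = 79 (t(O) = 2 - 1*(-77) = 2 + 77 = 79)
1/(g(20) + t(d)) = 1/(52 + 79) = 1/131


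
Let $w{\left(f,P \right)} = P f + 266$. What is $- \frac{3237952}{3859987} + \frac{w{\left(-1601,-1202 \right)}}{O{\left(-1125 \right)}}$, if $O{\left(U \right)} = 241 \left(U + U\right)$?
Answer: $- \frac{510276273962}{116282108375} \approx -4.3883$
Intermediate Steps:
$w{\left(f,P \right)} = 266 + P f$
$O{\left(U \right)} = 482 U$ ($O{\left(U \right)} = 241 \cdot 2 U = 482 U$)
$- \frac{3237952}{3859987} + \frac{w{\left(-1601,-1202 \right)}}{O{\left(-1125 \right)}} = - \frac{3237952}{3859987} + \frac{266 - -1924402}{482 \left(-1125\right)} = \left(-3237952\right) \frac{1}{3859987} + \frac{266 + 1924402}{-542250} = - \frac{3237952}{3859987} + 1924668 \left(- \frac{1}{542250}\right) = - \frac{3237952}{3859987} - \frac{106926}{30125} = - \frac{510276273962}{116282108375}$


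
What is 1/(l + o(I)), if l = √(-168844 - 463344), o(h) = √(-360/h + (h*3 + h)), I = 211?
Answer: 211/(2*(√9374941 + 211*I*√158047)) ≈ 4.5847e-5 - 0.001256*I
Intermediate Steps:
o(h) = √(-360/h + 4*h) (o(h) = √(-360/h + (3*h + h)) = √(-360/h + 4*h))
l = 2*I*√158047 (l = √(-632188) = 2*I*√158047 ≈ 795.1*I)
1/(l + o(I)) = 1/(2*I*√158047 + 2*√(211 - 90/211)) = 1/(2*I*√158047 + 2*√(44431/211)) = 1/(2*I*√158047 + 2*(√9374941/211)) = 1/(2*I*√158047 + 2*√9374941/211) = 1/(2*√9374941/211 + 2*I*√158047)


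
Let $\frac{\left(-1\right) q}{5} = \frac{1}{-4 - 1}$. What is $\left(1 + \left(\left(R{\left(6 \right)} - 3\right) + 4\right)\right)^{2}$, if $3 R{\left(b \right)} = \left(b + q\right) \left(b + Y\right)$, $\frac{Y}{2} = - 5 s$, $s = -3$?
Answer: $7396$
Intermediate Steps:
$q = 1$ ($q = - \frac{5}{-4 - 1} = - \frac{5}{-5} = \left(-5\right) \left(- \frac{1}{5}\right) = 1$)
$Y = 30$ ($Y = 2 \left(\left(-5\right) \left(-3\right)\right) = 2 \cdot 15 = 30$)
$R{\left(b \right)} = \frac{\left(1 + b\right) \left(30 + b\right)}{3}$ ($R{\left(b \right)} = \frac{\left(b + 1\right) \left(b + 30\right)}{3} = \frac{\left(1 + b\right) \left(30 + b\right)}{3}$)
$\left(1 + \left(\left(R{\left(6 \right)} - 3\right) + 4\right)\right)^{2} = \left(1 + \left(\left(\left(10 + \frac{6^{2}}{3} + \frac{31}{3} \cdot 6\right) - 3\right) + 4\right)\right)^{2} = \left(1 + \left(\left(\left(10 + \frac{1}{3} \cdot 36 + 62\right) - 3\right) + 4\right)\right)^{2} = \left(1 + \left(\left(\left(10 + 12 + 62\right) - 3\right) + 4\right)\right)^{2} = \left(1 + \left(\left(84 - 3\right) + 4\right)\right)^{2} = \left(1 + \left(81 + 4\right)\right)^{2} = \left(1 + 85\right)^{2} = 86^{2} = 7396$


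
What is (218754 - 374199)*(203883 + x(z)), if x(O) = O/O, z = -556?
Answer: -31692748380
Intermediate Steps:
x(O) = 1
(218754 - 374199)*(203883 + x(z)) = (218754 - 374199)*(203883 + 1) = -155445*203884 = -31692748380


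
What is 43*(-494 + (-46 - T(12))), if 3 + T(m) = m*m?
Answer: -29283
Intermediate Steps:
T(m) = -3 + m² (T(m) = -3 + m*m = -3 + m²)
43*(-494 + (-46 - T(12))) = 43*(-494 + (-46 - (-3 + 12²))) = 43*(-494 + (-46 - (-3 + 144))) = 43*(-494 + (-46 - 1*141)) = 43*(-494 + (-46 - 141)) = 43*(-494 - 187) = 43*(-681) = -29283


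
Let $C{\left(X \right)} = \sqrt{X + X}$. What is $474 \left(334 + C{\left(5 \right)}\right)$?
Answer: $158316 + 474 \sqrt{10} \approx 1.5982 \cdot 10^{5}$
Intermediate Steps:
$C{\left(X \right)} = \sqrt{2} \sqrt{X}$ ($C{\left(X \right)} = \sqrt{2 X} = \sqrt{2} \sqrt{X}$)
$474 \left(334 + C{\left(5 \right)}\right) = 474 \left(334 + \sqrt{2} \sqrt{5}\right) = 474 \left(334 + \sqrt{10}\right) = 158316 + 474 \sqrt{10}$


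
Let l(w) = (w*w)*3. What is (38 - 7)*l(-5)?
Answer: 2325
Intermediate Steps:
l(w) = 3*w² (l(w) = w²*3 = 3*w²)
(38 - 7)*l(-5) = (38 - 7)*(3*(-5)²) = 31*(3*25) = 31*75 = 2325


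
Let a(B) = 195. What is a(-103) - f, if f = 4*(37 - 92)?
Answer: 415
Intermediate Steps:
f = -220 (f = 4*(-55) = -220)
a(-103) - f = 195 - 1*(-220) = 195 + 220 = 415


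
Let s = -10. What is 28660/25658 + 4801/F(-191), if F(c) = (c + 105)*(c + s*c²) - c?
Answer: 449884261439/402705863633 ≈ 1.1172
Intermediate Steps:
F(c) = -c + (105 + c)*(c - 10*c²) (F(c) = (c + 105)*(c - 10*c²) - c = (105 + c)*(c - 10*c²) - c = -c + (105 + c)*(c - 10*c²))
28660/25658 + 4801/F(-191) = 28660/25658 + 4801/((-191*(104 - 1049*(-191) - 10*(-191)²))) = 28660*(1/25658) + 4801/((-191*(104 + 200359 - 10*36481))) = 14330/12829 + 4801/((-191*(104 + 200359 - 364810))) = 14330/12829 + 4801/((-191*(-164347))) = 14330/12829 + 4801/31390277 = 449884261439/402705863633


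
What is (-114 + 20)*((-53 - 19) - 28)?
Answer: 9400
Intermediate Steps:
(-114 + 20)*((-53 - 19) - 28) = -94*(-72 - 28) = -94*(-100) = 9400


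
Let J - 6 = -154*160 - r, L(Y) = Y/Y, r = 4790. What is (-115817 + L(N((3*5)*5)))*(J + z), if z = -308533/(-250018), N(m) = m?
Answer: 425984051400892/125009 ≈ 3.4076e+9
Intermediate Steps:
L(Y) = 1
z = 308533/250018 (z = -308533*(-1/250018) = 308533/250018 ≈ 1.2340)
J = -29424 (J = 6 + (-154*160 - 1*4790) = 6 + (-24640 - 4790) = 6 - 29430 = -29424)
(-115817 + L(N((3*5)*5)))*(J + z) = (-115817 + 1)*(-29424 + 308533/250018) = -115816*(-7356221099/250018) = 425984051400892/125009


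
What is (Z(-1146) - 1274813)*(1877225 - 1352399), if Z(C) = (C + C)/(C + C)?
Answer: -669054482712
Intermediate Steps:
Z(C) = 1 (Z(C) = (2*C)/((2*C)) = (2*C)*(1/(2*C)) = 1)
(Z(-1146) - 1274813)*(1877225 - 1352399) = (1 - 1274813)*(1877225 - 1352399) = -1274812*524826 = -669054482712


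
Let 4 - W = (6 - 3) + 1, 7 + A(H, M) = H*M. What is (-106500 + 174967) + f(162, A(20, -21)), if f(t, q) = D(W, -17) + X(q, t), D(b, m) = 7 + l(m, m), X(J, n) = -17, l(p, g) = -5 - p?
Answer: 68469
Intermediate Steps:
A(H, M) = -7 + H*M
W = 0 (W = 4 - ((6 - 3) + 1) = 4 - (3 + 1) = 4 - 1*4 = 4 - 4 = 0)
D(b, m) = 2 - m (D(b, m) = 7 + (-5 - m) = 2 - m)
f(t, q) = 2 (f(t, q) = (2 - 1*(-17)) - 17 = (2 + 17) - 17 = 19 - 17 = 2)
(-106500 + 174967) + f(162, A(20, -21)) = (-106500 + 174967) + 2 = 68467 + 2 = 68469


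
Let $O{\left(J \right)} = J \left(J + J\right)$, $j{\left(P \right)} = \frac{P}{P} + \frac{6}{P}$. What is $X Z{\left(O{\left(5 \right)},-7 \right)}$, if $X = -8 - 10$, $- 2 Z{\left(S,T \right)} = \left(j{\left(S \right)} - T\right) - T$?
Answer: $\frac{3402}{25} \approx 136.08$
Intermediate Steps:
$j{\left(P \right)} = 1 + \frac{6}{P}$
$O{\left(J \right)} = 2 J^{2}$ ($O{\left(J \right)} = J 2 J = 2 J^{2}$)
$Z{\left(S,T \right)} = T - \frac{6 + S}{2 S}$ ($Z{\left(S,T \right)} = - \frac{\left(\frac{6 + S}{S} - T\right) - T}{2} = - \frac{\left(- T + \frac{6 + S}{S}\right) - T}{2} = - \frac{- 2 T + \frac{6 + S}{S}}{2} = T - \frac{6 + S}{2 S}$)
$X = -18$ ($X = -8 - 10 = -18$)
$X Z{\left(O{\left(5 \right)},-7 \right)} = - 18 \left(- \frac{1}{2} - 7 - \frac{3}{2 \cdot 5^{2}}\right) = - 18 \left(- \frac{1}{2} - 7 - \frac{3}{2 \cdot 25}\right) = - 18 \left(- \frac{1}{2} - 7 - \frac{3}{50}\right) = \left(-18\right) \left(- \frac{189}{25}\right) = \frac{3402}{25}$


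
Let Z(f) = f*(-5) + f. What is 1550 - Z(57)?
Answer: 1778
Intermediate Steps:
Z(f) = -4*f (Z(f) = -5*f + f = -4*f)
1550 - Z(57) = 1550 - (-4)*57 = 1550 - 1*(-228) = 1550 + 228 = 1778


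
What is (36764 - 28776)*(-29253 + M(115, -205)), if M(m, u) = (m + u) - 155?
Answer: -235630024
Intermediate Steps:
M(m, u) = -155 + m + u
(36764 - 28776)*(-29253 + M(115, -205)) = (36764 - 28776)*(-29253 + (-155 + 115 - 205)) = 7988*(-29253 - 245) = 7988*(-29498) = -235630024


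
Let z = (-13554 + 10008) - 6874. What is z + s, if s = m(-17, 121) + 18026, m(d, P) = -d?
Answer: 7623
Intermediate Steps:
s = 18043 (s = -1*(-17) + 18026 = 17 + 18026 = 18043)
z = -10420 (z = -3546 - 6874 = -10420)
z + s = -10420 + 18043 = 7623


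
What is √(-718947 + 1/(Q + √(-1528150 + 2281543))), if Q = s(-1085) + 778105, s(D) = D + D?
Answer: √(-557856140444 - 718947*√753393)/√(775935 + √753393) ≈ 847.91*I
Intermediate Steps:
s(D) = 2*D
Q = 775935 (Q = 2*(-1085) + 778105 = -2170 + 778105 = 775935)
√(-718947 + 1/(Q + √(-1528150 + 2281543))) = √(-718947 + 1/(775935 + √(-1528150 + 2281543))) = √(-718947 + 1/(775935 + √753393))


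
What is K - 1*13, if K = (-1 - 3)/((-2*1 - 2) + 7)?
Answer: -43/3 ≈ -14.333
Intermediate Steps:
K = -4/3 (K = -4/((-2 - 2) + 7) = -4/(-4 + 7) = -4/3 ≈ -1.3333)
K - 1*13 = -4/3 - 1*13 = -4/3 - 13 = -43/3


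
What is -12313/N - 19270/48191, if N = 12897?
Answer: -841900973/621519327 ≈ -1.3546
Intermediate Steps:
-12313/N - 19270/48191 = -12313/12897 - 19270/48191 = -841900973/621519327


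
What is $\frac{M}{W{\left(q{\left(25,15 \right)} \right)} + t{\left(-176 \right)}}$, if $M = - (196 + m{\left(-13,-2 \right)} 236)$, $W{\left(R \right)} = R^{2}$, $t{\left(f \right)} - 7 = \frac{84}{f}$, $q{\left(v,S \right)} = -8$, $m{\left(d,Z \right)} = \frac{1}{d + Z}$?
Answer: $- \frac{118976}{46545} \approx -2.5561$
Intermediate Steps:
$m{\left(d,Z \right)} = \frac{1}{Z + d}$
$t{\left(f \right)} = 7 + \frac{84}{f}$
$M = - \frac{2704}{15}$ ($M = - (196 + \frac{1}{-2 - 13} \cdot 236) = - (196 + \frac{1}{-15} \cdot 236) = - (196 - \frac{236}{15}) = \left(-1\right) \frac{2704}{15} = - \frac{2704}{15} \approx -180.27$)
$\frac{M}{W{\left(q{\left(25,15 \right)} \right)} + t{\left(-176 \right)}} = - \frac{2704}{15 \left(\left(-8\right)^{2} + \left(7 + \frac{84}{-176}\right)\right)} = - \frac{2704}{15 \left(64 + \left(7 + 84 \left(- \frac{1}{176}\right)\right)\right)} = - \frac{2704}{15 \left(64 + \left(7 - \frac{21}{44}\right)\right)} = - \frac{2704}{15 \left(64 + \frac{287}{44}\right)} = - \frac{2704}{15 \cdot \frac{3103}{44}} = \left(- \frac{2704}{15}\right) \frac{44}{3103} = - \frac{118976}{46545}$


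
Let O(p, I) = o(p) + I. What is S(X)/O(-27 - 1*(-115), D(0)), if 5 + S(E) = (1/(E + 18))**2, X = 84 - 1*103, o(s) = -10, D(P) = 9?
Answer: 4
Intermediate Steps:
O(p, I) = -10 + I
X = -19 (X = 84 - 103 = -19)
S(E) = -5 + (18 + E)**(-2) (S(E) = -5 + (1/(E + 18))**2 = -5 + (1/(18 + E))**2 = -5 + (18 + E)**(-2))
S(X)/O(-27 - 1*(-115), D(0)) = (-5 + (18 - 19)**(-2))/(-10 + 9) = (-5 + (-1)**(-2))/(-1) = (-5 + 1)*(-1) = -4*(-1) = 4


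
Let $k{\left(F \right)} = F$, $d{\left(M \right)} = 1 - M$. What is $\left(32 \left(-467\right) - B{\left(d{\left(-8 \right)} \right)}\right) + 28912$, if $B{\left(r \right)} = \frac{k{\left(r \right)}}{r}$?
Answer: $13967$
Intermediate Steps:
$B{\left(r \right)} = 1$ ($B{\left(r \right)} = \frac{r}{r} = 1$)
$\left(32 \left(-467\right) - B{\left(d{\left(-8 \right)} \right)}\right) + 28912 = \left(32 \left(-467\right) - 1\right) + 28912 = \left(-14944 - 1\right) + 28912 = -14945 + 28912 = 13967$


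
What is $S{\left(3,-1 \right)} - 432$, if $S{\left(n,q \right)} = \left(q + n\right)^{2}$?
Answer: $-428$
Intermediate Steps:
$S{\left(n,q \right)} = \left(n + q\right)^{2}$
$S{\left(3,-1 \right)} - 432 = \left(3 - 1\right)^{2} - 432 = 2^{2} - 432 = 4 - 432 = -428$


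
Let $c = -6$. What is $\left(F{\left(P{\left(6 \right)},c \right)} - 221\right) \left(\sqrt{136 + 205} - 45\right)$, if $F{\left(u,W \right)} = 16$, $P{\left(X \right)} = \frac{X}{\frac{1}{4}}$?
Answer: $9225 - 205 \sqrt{341} \approx 5439.4$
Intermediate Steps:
$P{\left(X \right)} = 4 X$ ($P{\left(X \right)} = X \frac{1}{\frac{1}{4}} = X 4 = 4 X$)
$\left(F{\left(P{\left(6 \right)},c \right)} - 221\right) \left(\sqrt{136 + 205} - 45\right) = \left(16 - 221\right) \left(\sqrt{136 + 205} - 45\right) = - 205 \left(\sqrt{341} - 45\right) = - 205 \left(-45 + \sqrt{341}\right) = 9225 - 205 \sqrt{341}$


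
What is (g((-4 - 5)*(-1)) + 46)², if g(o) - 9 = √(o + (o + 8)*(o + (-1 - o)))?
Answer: 3017 + 220*I*√2 ≈ 3017.0 + 311.13*I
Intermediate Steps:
g(o) = 9 + 2*I*√2 (g(o) = 9 + √(o + (o + 8)*(o + (-1 - o))) = 9 + √(o + (8 + o)*(-1)) = 9 + √(o + (-8 - o)) = 9 + √(-8) = 9 + 2*I*√2)
(g((-4 - 5)*(-1)) + 46)² = ((9 + 2*I*√2) + 46)² = (55 + 2*I*√2)²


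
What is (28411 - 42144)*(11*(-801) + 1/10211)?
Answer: 1235545924960/10211 ≈ 1.2100e+8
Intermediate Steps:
(28411 - 42144)*(11*(-801) + 1/10211) = -13733*(-8811 + 1/10211) = -13733*(-89969120/10211) = 1235545924960/10211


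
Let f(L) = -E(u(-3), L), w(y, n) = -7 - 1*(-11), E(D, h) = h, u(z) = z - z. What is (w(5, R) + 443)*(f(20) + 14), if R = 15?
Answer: -2682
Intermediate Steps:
u(z) = 0
w(y, n) = 4 (w(y, n) = -7 + 11 = 4)
f(L) = -L
(w(5, R) + 443)*(f(20) + 14) = (4 + 443)*(-1*20 + 14) = 447*(-20 + 14) = 447*(-6) = -2682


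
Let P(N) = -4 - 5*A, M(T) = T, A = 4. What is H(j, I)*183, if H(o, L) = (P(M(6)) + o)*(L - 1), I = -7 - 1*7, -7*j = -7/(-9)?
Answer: 66185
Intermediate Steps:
P(N) = -24 (P(N) = -4 - 5*4 = -4 - 20 = -24)
j = -⅑ (j = -(-1)/(-9) = -(-1)*(-1)/9 = -⅐*7/9 = -⅑ ≈ -0.11111)
I = -14 (I = -7 - 7 = -14)
H(o, L) = (-1 + L)*(-24 + o) (H(o, L) = (-24 + o)*(L - 1) = (-24 + o)*(-1 + L) = (-1 + L)*(-24 + o))
H(j, I)*183 = (24 - 1*(-⅑) - 24*(-14) - 14*(-⅑))*183 = (24 + ⅑ + 336 + 14/9)*183 = (1085/3)*183 = 66185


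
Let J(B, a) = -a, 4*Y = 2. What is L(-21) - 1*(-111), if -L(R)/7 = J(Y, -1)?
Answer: 104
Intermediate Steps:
Y = ½ (Y = (¼)*2 = ½ ≈ 0.50000)
L(R) = -7 (L(R) = -(-7)*(-1) = -7*1 = -7)
L(-21) - 1*(-111) = -7 - 1*(-111) = -7 + 111 = 104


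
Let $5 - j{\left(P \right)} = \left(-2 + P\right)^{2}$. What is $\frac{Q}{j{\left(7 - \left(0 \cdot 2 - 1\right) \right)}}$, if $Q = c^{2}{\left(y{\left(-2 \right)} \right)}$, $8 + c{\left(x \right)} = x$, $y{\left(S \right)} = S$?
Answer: $- \frac{100}{31} \approx -3.2258$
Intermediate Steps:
$c{\left(x \right)} = -8 + x$
$Q = 100$ ($Q = \left(-8 - 2\right)^{2} = \left(-10\right)^{2} = 100$)
$j{\left(P \right)} = 5 - \left(-2 + P\right)^{2}$
$\frac{Q}{j{\left(7 - \left(0 \cdot 2 - 1\right) \right)}} = \frac{100}{5 - \left(-2 + \left(7 - \left(0 \cdot 2 - 1\right)\right)\right)^{2}} = \frac{100}{5 - \left(-2 + \left(7 - \left(0 - 1\right)\right)\right)^{2}} = \frac{100}{5 - \left(-2 + \left(7 - -1\right)\right)^{2}} = \frac{100}{5 - \left(-2 + \left(7 + 1\right)\right)^{2}} = \frac{100}{5 - \left(-2 + 8\right)^{2}} = \frac{100}{5 - 6^{2}} = \frac{100}{5 - 36} = \frac{100}{-31} = 100 \left(- \frac{1}{31}\right) = - \frac{100}{31}$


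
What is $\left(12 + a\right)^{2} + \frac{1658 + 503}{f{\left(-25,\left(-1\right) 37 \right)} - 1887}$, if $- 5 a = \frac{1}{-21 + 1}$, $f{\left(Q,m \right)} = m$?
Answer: $\frac{688392381}{4810000} \approx 143.12$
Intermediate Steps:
$a = \frac{1}{100}$ ($a = - \frac{1}{5 \left(-21 + 1\right)} = - \frac{1}{5 \left(-20\right)} = \left(- \frac{1}{5}\right) \left(- \frac{1}{20}\right) = \frac{1}{100} \approx 0.01$)
$\left(12 + a\right)^{2} + \frac{1658 + 503}{f{\left(-25,\left(-1\right) 37 \right)} - 1887} = \left(12 + \frac{1}{100}\right)^{2} + \frac{1658 + 503}{\left(-1\right) 37 - 1887} = \left(\frac{1201}{100}\right)^{2} + \frac{2161}{-37 - 1887} = \frac{1442401}{10000} + \frac{2161}{-1924} = \frac{1442401}{10000} + 2161 \left(- \frac{1}{1924}\right) = \frac{1442401}{10000} - \frac{2161}{1924} = \frac{688392381}{4810000}$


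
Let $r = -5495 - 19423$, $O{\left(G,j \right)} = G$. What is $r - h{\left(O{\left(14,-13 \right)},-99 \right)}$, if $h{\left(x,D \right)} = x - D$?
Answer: $-25031$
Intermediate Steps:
$r = -24918$ ($r = -5495 - 19423 = -24918$)
$r - h{\left(O{\left(14,-13 \right)},-99 \right)} = -24918 - \left(14 - -99\right) = -24918 - \left(14 + 99\right) = -24918 - 113 = -25031$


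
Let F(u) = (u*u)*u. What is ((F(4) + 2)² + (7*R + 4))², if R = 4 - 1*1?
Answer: 19193161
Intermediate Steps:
R = 3 (R = 4 - 1 = 3)
F(u) = u³ (F(u) = u²*u = u³)
((F(4) + 2)² + (7*R + 4))² = ((4³ + 2)² + (7*3 + 4))² = ((64 + 2)² + (21 + 4))² = (66² + 25)² = (4356 + 25)² = 4381² = 19193161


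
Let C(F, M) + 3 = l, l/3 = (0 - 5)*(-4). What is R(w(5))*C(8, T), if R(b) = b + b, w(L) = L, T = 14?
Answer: 570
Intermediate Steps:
l = 60 (l = 3*((0 - 5)*(-4)) = 3*(-5*(-4)) = 3*20 = 60)
C(F, M) = 57 (C(F, M) = -3 + 60 = 57)
R(b) = 2*b
R(w(5))*C(8, T) = (2*5)*57 = 10*57 = 570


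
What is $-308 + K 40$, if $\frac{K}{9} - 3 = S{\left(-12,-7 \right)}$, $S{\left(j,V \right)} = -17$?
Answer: $-5348$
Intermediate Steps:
$K = -126$ ($K = 27 + 9 \left(-17\right) = 27 - 153 = -126$)
$-308 + K 40 = -308 - 5040 = -5348$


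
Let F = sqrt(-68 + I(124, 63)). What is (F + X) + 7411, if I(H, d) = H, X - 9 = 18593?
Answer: 26013 + 2*sqrt(14) ≈ 26020.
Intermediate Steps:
X = 18602 (X = 9 + 18593 = 18602)
F = 2*sqrt(14) (F = sqrt(-68 + 124) = sqrt(56) = 2*sqrt(14) ≈ 7.4833)
(F + X) + 7411 = (2*sqrt(14) + 18602) + 7411 = (18602 + 2*sqrt(14)) + 7411 = 26013 + 2*sqrt(14)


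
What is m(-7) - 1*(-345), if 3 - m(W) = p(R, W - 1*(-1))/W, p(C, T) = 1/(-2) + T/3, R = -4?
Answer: 4867/14 ≈ 347.64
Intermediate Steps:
p(C, T) = -½ + T/3 (p(C, T) = 1*(-½) + T*(⅓) = -½ + T/3)
m(W) = 3 - (-⅙ + W/3)/W (m(W) = 3 - (-½ + (W - 1*(-1))/3)/W = 3 - (-½ + (W + 1)/3)/W = 3 - (-½ + (1 + W)/3)/W = 3 - (-½ + (⅓ + W/3))/W = 3 - (-⅙ + W/3)/W)
m(-7) - 1*(-345) = (⅙)*(1 + 16*(-7))/(-7) - 1*(-345) = (⅙)*(-⅐)*(1 - 112) + 345 = (⅙)*(-⅐)*(-111) + 345 = 37/14 + 345 = 4867/14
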